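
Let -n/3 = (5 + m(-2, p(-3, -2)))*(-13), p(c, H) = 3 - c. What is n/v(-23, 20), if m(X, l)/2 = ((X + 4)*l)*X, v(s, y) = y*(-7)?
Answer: 1677/140 ≈ 11.979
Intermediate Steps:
v(s, y) = -7*y
m(X, l) = 2*X*l*(4 + X) (m(X, l) = 2*(((X + 4)*l)*X) = 2*(((4 + X)*l)*X) = 2*((l*(4 + X))*X) = 2*(X*l*(4 + X)) = 2*X*l*(4 + X))
n = -1677 (n = -3*(5 + 2*(-2)*(3 - 1*(-3))*(4 - 2))*(-13) = -3*(5 + 2*(-2)*(3 + 3)*2)*(-13) = -3*(5 + 2*(-2)*6*2)*(-13) = -3*(5 - 48)*(-13) = -(-129)*(-13) = -3*559 = -1677)
n/v(-23, 20) = -1677/((-7*20)) = -1677/(-140) = -1677*(-1/140) = 1677/140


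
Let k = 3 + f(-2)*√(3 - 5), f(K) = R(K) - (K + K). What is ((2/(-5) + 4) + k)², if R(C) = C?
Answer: 889/25 + 132*I*√2/5 ≈ 35.56 + 37.335*I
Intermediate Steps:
f(K) = -K (f(K) = K - (K + K) = K - 2*K = -K)
k = 3 + 2*I*√2 (k = 3 + (-1*(-2))*√(3 - 5) = 3 + 2*√(-2) = 3 + 2*(I*√2) = 3 + 2*I*√2 ≈ 3.0 + 2.8284*I)
((2/(-5) + 4) + k)² = ((2/(-5) + 4) + (3 + 2*I*√2))² = ((-⅕*2 + 4) + (3 + 2*I*√2))² = ((-⅖ + 4) + (3 + 2*I*√2))² = (18/5 + (3 + 2*I*√2))² = (33/5 + 2*I*√2)²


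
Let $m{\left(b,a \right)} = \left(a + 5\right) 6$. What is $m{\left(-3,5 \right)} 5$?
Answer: $300$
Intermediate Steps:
$m{\left(b,a \right)} = 30 + 6 a$ ($m{\left(b,a \right)} = \left(5 + a\right) 6 = 30 + 6 a$)
$m{\left(-3,5 \right)} 5 = \left(30 + 6 \cdot 5\right) 5 = \left(30 + 30\right) 5 = 60 \cdot 5 = 300$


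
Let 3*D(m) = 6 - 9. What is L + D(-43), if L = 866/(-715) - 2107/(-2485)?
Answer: -69208/50765 ≈ -1.3633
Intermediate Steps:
D(m) = -1 (D(m) = (6 - 9)/3 = (1/3)*(-3) = -1)
L = -18443/50765 (L = 866*(-1/715) - 2107*(-1/2485) = -866/715 + 301/355 = -18443/50765 ≈ -0.36330)
L + D(-43) = -18443/50765 - 1 = -69208/50765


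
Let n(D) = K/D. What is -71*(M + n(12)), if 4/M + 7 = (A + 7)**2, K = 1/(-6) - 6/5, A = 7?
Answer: 49771/7560 ≈ 6.5835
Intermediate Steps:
K = -41/30 (K = 1*(-1/6) - 6*1/5 = -1/6 - 6/5 = -41/30 ≈ -1.3667)
n(D) = -41/(30*D)
M = 4/189 (M = 4/(-7 + (7 + 7)**2) = 4/(-7 + 14**2) = 4/(-7 + 196) = 4/189 ≈ 0.021164)
-71*(M + n(12)) = -71*(4/189 - 41/30/12) = -71*(4/189 - 41/30*1/12) = -71*(4/189 - 41/360) = -71*(-701/7560) = 49771/7560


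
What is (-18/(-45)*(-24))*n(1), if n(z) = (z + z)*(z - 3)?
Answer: 192/5 ≈ 38.400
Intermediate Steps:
n(z) = 2*z*(-3 + z) (n(z) = (2*z)*(-3 + z) = 2*z*(-3 + z))
(-18/(-45)*(-24))*n(1) = (-18/(-45)*(-24))*(2*1*(-3 + 1)) = (-18*(-1/45)*(-24))*(2*1*(-2)) = ((⅖)*(-24))*(-4) = -48/5*(-4) = 192/5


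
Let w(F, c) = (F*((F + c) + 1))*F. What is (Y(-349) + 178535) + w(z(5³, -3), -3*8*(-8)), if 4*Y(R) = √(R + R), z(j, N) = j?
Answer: 5147285 + I*√698/4 ≈ 5.1473e+6 + 6.6049*I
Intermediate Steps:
Y(R) = √2*√R/4 (Y(R) = √(R + R)/4 = √(2*R)/4 = (√2*√R)/4 = √2*√R/4)
w(F, c) = F²*(1 + F + c) (w(F, c) = (F*(1 + F + c))*F = F²*(1 + F + c))
(Y(-349) + 178535) + w(z(5³, -3), -3*8*(-8)) = (√2*√(-349)/4 + 178535) + (5³)²*(1 + 5³ - 3*8*(-8)) = (√2*(I*√349)/4 + 178535) + 125²*(1 + 125 - 24*(-8)) = (I*√698/4 + 178535) + 15625*(1 + 125 + 192) = (178535 + I*√698/4) + 15625*318 = (178535 + I*√698/4) + 4968750 = 5147285 + I*√698/4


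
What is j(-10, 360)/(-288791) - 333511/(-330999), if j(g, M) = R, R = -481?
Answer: 96474185720/95589532209 ≈ 1.0093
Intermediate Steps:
j(g, M) = -481
j(-10, 360)/(-288791) - 333511/(-330999) = -481/(-288791) - 333511/(-330999) = -481*(-1/288791) - 333511*(-1/330999) = 481/288791 + 333511/330999 = 96474185720/95589532209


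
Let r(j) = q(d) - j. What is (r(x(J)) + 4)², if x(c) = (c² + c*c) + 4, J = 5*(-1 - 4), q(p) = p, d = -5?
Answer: 1575025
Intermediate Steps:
J = -25 (J = 5*(-5) = -25)
x(c) = 4 + 2*c² (x(c) = (c² + c²) + 4 = 2*c² + 4 = 4 + 2*c²)
r(j) = -5 - j
(r(x(J)) + 4)² = ((-5 - (4 + 2*(-25)²)) + 4)² = ((-5 - (4 + 2*625)) + 4)² = ((-5 - (4 + 1250)) + 4)² = ((-5 - 1*1254) + 4)² = ((-5 - 1254) + 4)² = (-1259 + 4)² = (-1255)² = 1575025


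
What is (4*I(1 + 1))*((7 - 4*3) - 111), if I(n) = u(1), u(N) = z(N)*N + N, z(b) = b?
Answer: -928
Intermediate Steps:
u(N) = N + N² (u(N) = N*N + N = N² + N = N + N²)
I(n) = 2 (I(n) = 1*(1 + 1) = 1*2 = 2)
(4*I(1 + 1))*((7 - 4*3) - 111) = (4*2)*((7 - 4*3) - 111) = 8*((7 - 12) - 111) = 8*(-5 - 111) = 8*(-116) = -928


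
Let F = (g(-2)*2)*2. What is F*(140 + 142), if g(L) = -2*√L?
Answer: -2256*I*√2 ≈ -3190.5*I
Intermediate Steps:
F = -8*I*√2 (F = (-2*I*√2*2)*2 = -4*I*√2*2 = -8*I*√2 ≈ -11.314*I)
F*(140 + 142) = (-8*I*√2)*(140 + 142) = -8*I*√2*282 = -2256*I*√2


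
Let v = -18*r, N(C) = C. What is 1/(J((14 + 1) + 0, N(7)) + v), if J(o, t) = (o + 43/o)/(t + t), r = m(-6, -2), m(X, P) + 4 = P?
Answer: 105/11474 ≈ 0.0091511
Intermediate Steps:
m(X, P) = -4 + P
r = -6 (r = -4 - 2 = -6)
v = 108 (v = -18*(-6) = 108)
J(o, t) = (o + 43/o)/(2*t) (J(o, t) = (o + 43/o)/((2*t)) = (o + 43/o)*(1/(2*t)) = (o + 43/o)/(2*t))
1/(J((14 + 1) + 0, N(7)) + v) = 1/((½)*(43 + ((14 + 1) + 0)²)/(((14 + 1) + 0)*7) + 108) = 1/((½)*(⅐)*(43 + (15 + 0)²)/(15 + 0) + 108) = 1/((½)*(⅐)*(43 + 15²)/15 + 108) = 1/((½)*(1/15)*(⅐)*(43 + 225) + 108) = 1/((½)*(1/15)*(⅐)*268 + 108) = 1/(134/105 + 108) = 1/(11474/105) = 105/11474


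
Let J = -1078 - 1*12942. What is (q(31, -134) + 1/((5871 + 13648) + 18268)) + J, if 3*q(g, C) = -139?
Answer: -1594573610/113361 ≈ -14066.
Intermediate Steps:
q(g, C) = -139/3 (q(g, C) = (⅓)*(-139) = -139/3)
J = -14020 (J = -1078 - 12942 = -14020)
(q(31, -134) + 1/((5871 + 13648) + 18268)) + J = (-139/3 + 1/((5871 + 13648) + 18268)) - 14020 = (-139/3 + 1/(19519 + 18268)) - 14020 = (-139/3 + 1/37787) - 14020 = -5252390/113361 - 14020 = -1594573610/113361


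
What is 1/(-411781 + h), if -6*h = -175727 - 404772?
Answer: -6/1890187 ≈ -3.1743e-6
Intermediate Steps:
h = 580499/6 (h = -(-175727 - 404772)/6 = -1/6*(-580499) = 580499/6 ≈ 96750.)
1/(-411781 + h) = 1/(-411781 + 580499/6) = 1/(-1890187/6) = -6/1890187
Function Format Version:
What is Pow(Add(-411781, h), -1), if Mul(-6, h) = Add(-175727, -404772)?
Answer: Rational(-6, 1890187) ≈ -3.1743e-6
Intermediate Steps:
h = Rational(580499, 6) (h = Mul(Rational(-1, 6), Add(-175727, -404772)) = Mul(Rational(-1, 6), -580499) = Rational(580499, 6) ≈ 96750.)
Pow(Add(-411781, h), -1) = Pow(Add(-411781, Rational(580499, 6)), -1) = Pow(Rational(-1890187, 6), -1) = Rational(-6, 1890187)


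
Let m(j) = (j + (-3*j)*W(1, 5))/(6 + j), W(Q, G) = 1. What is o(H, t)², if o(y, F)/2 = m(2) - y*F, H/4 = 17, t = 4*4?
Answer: 4739329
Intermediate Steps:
t = 16
H = 68 (H = 4*17 = 68)
m(j) = -2*j/(6 + j) (m(j) = (j - 3*j*1)/(6 + j) = (j - 3*j)/(6 + j) = (-2*j)/(6 + j) = -2*j/(6 + j))
o(y, F) = -1 - 2*F*y (o(y, F) = 2*(-2*2/(6 + 2) - y*F) = 2*(-2*2/8 - F*y) = 2*(-2*2*⅛ - F*y) = 2*(-½ - F*y) = -1 - 2*F*y)
o(H, t)² = (-1 - 2*16*68)² = (-1 - 2176)² = (-2177)² = 4739329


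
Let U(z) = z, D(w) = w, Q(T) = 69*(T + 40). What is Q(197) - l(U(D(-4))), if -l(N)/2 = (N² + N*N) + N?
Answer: 16409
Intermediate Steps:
Q(T) = 2760 + 69*T (Q(T) = 69*(40 + T) = 2760 + 69*T)
l(N) = -4*N² - 2*N (l(N) = -2*((N² + N*N) + N) = -2*((N² + N²) + N) = -2*(2*N² + N) = -2*(N + 2*N²) = -4*N² - 2*N)
Q(197) - l(U(D(-4))) = (2760 + 69*197) - (-2)*(-4)*(1 + 2*(-4)) = (2760 + 13593) - (-2)*(-4)*(1 - 8) = 16353 - (-2)*(-4)*(-7) = 16353 - 1*(-56) = 16353 + 56 = 16409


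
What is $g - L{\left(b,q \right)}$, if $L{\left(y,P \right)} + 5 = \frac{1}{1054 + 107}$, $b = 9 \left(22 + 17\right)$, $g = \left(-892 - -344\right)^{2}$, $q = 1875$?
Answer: $\frac{348658748}{1161} \approx 3.0031 \cdot 10^{5}$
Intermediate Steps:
$g = 300304$ ($g = \left(-892 + 344\right)^{2} = \left(-548\right)^{2} = 300304$)
$b = 351$ ($b = 9 \cdot 39 = 351$)
$L{\left(y,P \right)} = - \frac{5804}{1161}$ ($L{\left(y,P \right)} = -5 + \frac{1}{1054 + 107} = -5 + \frac{1}{1161} = - \frac{5804}{1161}$)
$g - L{\left(b,q \right)} = 300304 - - \frac{5804}{1161} = 300304 + \frac{5804}{1161} = \frac{348658748}{1161}$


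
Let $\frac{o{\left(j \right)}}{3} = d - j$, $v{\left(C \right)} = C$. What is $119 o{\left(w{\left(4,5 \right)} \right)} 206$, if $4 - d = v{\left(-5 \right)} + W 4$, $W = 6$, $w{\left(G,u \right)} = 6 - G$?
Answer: $-1250214$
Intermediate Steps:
$d = -15$ ($d = 4 - \left(-5 + 6 \cdot 4\right) = 4 - \left(-5 + 24\right) = 4 - 19 = -15$)
$o{\left(j \right)} = -45 - 3 j$ ($o{\left(j \right)} = 3 \left(-15 - j\right) = -45 - 3 j$)
$119 o{\left(w{\left(4,5 \right)} \right)} 206 = 119 \left(-45 - 3 \left(6 - 4\right)\right) 206 = 119 \left(-45 - 6\right) 206 = 119 \left(-51\right) 206 = \left(-6069\right) 206 = -1250214$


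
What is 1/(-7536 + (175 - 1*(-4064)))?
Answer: -1/3297 ≈ -0.00030331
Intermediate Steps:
1/(-7536 + (175 - 1*(-4064))) = 1/(-7536 + (175 + 4064)) = 1/(-7536 + 4239) = 1/(-3297) = -1/3297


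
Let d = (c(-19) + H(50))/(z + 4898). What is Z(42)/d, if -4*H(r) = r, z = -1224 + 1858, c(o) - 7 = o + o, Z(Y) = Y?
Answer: -154896/29 ≈ -5341.2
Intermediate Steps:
c(o) = 7 + 2*o (c(o) = 7 + (o + o) = 7 + 2*o)
z = 634
H(r) = -r/4
d = -29/3688 (d = ((7 + 2*(-19)) - ¼*50)/(634 + 4898) = ((7 - 38) - 25/2)/5532 = (-31 - 25/2)*(1/5532) = -87/2*1/5532 = -29/3688 ≈ -0.0078633)
Z(42)/d = 42/(-29/3688) = 42*(-3688/29) = -154896/29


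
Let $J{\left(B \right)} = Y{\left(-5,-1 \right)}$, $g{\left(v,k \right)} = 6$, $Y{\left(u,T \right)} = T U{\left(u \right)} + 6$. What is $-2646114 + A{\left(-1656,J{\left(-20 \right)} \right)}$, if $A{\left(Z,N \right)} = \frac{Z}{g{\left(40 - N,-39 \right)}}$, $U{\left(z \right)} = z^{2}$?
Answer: $-2646390$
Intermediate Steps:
$Y{\left(u,T \right)} = 6 + T u^{2}$ ($Y{\left(u,T \right)} = T u^{2} + 6 = 6 + T u^{2}$)
$J{\left(B \right)} = -19$ ($J{\left(B \right)} = 6 - \left(-5\right)^{2} = 6 - 25 = -19$)
$A{\left(Z,N \right)} = \frac{Z}{6}$
$-2646114 + A{\left(-1656,J{\left(-20 \right)} \right)} = -2646114 + \frac{1}{6} \left(-1656\right) = -2646114 - 276 = -2646390$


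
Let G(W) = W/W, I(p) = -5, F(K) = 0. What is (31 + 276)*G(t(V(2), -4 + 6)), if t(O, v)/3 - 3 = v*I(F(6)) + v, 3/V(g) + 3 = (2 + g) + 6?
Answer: 307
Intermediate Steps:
V(g) = 3/(5 + g) (V(g) = 3/(-3 + ((2 + g) + 6)) = 3/(-3 + (8 + g)) = 3/(5 + g))
t(O, v) = 9 - 12*v (t(O, v) = 9 + 3*(v*(-5) + v) = 9 + 3*(-5*v + v) = 9 + 3*(-4*v) = 9 - 12*v)
G(W) = 1
(31 + 276)*G(t(V(2), -4 + 6)) = (31 + 276)*1 = 307*1 = 307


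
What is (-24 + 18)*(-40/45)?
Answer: 16/3 ≈ 5.3333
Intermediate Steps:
(-24 + 18)*(-40/45) = -(-240)/45 = -6*(-8/9) = 16/3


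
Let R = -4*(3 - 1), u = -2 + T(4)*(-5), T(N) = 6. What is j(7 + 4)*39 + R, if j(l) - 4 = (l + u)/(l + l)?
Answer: 2437/22 ≈ 110.77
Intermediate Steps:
u = -32 (u = -2 + 6*(-5) = -2 - 30 = -32)
j(l) = 4 + (-32 + l)/(2*l) (j(l) = 4 + (l - 32)/(l + l) = 4 + (-32 + l)/((2*l)) = 4 + (-32 + l)*(1/(2*l)) = 4 + (-32 + l)/(2*l))
R = -8 (R = -4*2 = -8)
j(7 + 4)*39 + R = (9/2 - 16/(7 + 4))*39 - 8 = (9/2 - 16/11)*39 - 8 = (67/22)*39 - 8 = 2613/22 - 8 = 2437/22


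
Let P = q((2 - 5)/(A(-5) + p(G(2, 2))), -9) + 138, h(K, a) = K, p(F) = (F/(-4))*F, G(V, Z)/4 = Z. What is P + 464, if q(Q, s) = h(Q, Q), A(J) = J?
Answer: 4215/7 ≈ 602.14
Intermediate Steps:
G(V, Z) = 4*Z
p(F) = -F²/4 (p(F) = (F*(-¼))*F = (-F/4)*F = -F²/4)
q(Q, s) = Q
P = 967/7 (P = (2 - 5)/(-5 - (4*2)²/4) + 138 = -3/(-5 - ¼*8²) + 138 = -3/(-5 - ¼*64) + 138 = -3/(-5 - 16) + 138 = -3/(-21) + 138 = -3*(-1/21) + 138 = ⅐ + 138 = 967/7 ≈ 138.14)
P + 464 = 967/7 + 464 = 4215/7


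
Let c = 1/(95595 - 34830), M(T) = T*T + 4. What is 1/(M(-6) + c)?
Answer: 60765/2430601 ≈ 0.025000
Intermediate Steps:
M(T) = 4 + T² (M(T) = T² + 4 = 4 + T²)
c = 1/60765 ≈ 1.6457e-5
1/(M(-6) + c) = 1/((4 + (-6)²) + 1/60765) = 1/((4 + 36) + 1/60765) = 1/(40 + 1/60765) = 1/(2430601/60765) = 60765/2430601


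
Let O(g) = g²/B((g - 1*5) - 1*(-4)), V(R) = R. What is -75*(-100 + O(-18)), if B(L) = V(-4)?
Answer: 13575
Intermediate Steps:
B(L) = -4
O(g) = -g²/4 (O(g) = g²/(-4) = -g²/4)
-75*(-100 + O(-18)) = -75*(-100 - ¼*(-18)²) = -75*(-100 - ¼*324) = -75*(-100 - 81) = -75*(-181) = 13575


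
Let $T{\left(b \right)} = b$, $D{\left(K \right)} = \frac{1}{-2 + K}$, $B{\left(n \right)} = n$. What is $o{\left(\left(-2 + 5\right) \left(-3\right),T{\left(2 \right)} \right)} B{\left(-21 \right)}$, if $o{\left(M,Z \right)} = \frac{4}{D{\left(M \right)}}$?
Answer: $924$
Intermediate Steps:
$o{\left(M,Z \right)} = -8 + 4 M$ ($o{\left(M,Z \right)} = \frac{4}{\frac{1}{-2 + M}} = 4 \left(-2 + M\right) = -8 + 4 M$)
$o{\left(\left(-2 + 5\right) \left(-3\right),T{\left(2 \right)} \right)} B{\left(-21 \right)} = \left(-8 + 4 \left(-2 + 5\right) \left(-3\right)\right) \left(-21\right) = \left(-8 + 4 \cdot 3 \left(-3\right)\right) \left(-21\right) = \left(-8 + 4 \left(-9\right)\right) \left(-21\right) = \left(-8 - 36\right) \left(-21\right) = \left(-44\right) \left(-21\right) = 924$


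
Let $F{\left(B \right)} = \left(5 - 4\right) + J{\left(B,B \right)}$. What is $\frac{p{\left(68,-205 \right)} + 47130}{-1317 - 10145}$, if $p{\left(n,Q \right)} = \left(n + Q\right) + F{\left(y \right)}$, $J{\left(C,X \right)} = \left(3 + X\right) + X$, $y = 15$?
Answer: $- \frac{47027}{11462} \approx -4.1029$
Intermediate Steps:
$J{\left(C,X \right)} = 3 + 2 X$
$F{\left(B \right)} = 4 + 2 B$ ($F{\left(B \right)} = \left(5 - 4\right) + \left(3 + 2 B\right) = 1 + \left(3 + 2 B\right) = 4 + 2 B$)
$p{\left(n,Q \right)} = 34 + Q + n$ ($p{\left(n,Q \right)} = \left(n + Q\right) + \left(4 + 2 \cdot 15\right) = \left(Q + n\right) + \left(4 + 30\right) = \left(Q + n\right) + 34 = 34 + Q + n$)
$\frac{p{\left(68,-205 \right)} + 47130}{-1317 - 10145} = \frac{\left(34 - 205 + 68\right) + 47130}{-1317 - 10145} = \frac{-103 + 47130}{-11462} = 47027 \left(- \frac{1}{11462}\right) = - \frac{47027}{11462}$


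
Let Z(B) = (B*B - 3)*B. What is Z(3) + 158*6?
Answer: 966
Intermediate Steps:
Z(B) = B*(-3 + B²) (Z(B) = (B² - 3)*B = (-3 + B²)*B = B*(-3 + B²))
Z(3) + 158*6 = 3*(-3 + 3²) + 158*6 = 3*(-3 + 9) + 948 = 3*6 + 948 = 18 + 948 = 966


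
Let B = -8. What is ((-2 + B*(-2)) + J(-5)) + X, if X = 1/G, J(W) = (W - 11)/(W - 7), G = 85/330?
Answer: 980/51 ≈ 19.216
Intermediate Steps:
G = 17/66 (G = 85*(1/330) = 17/66 ≈ 0.25758)
J(W) = (-11 + W)/(-7 + W)
X = 66/17 (X = 1/(17/66) = 66/17 ≈ 3.8824)
((-2 + B*(-2)) + J(-5)) + X = ((-2 - 8*(-2)) + (-11 - 5)/(-7 - 5)) + 66/17 = ((-2 + 16) - 16/(-12)) + 66/17 = (14 - 1/12*(-16)) + 66/17 = (14 + 4/3) + 66/17 = 46/3 + 66/17 = 980/51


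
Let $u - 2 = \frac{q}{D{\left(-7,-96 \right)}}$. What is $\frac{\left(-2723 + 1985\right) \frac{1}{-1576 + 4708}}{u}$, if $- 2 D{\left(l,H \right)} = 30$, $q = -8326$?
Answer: $- \frac{205}{484648} \approx -0.00042299$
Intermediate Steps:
$D{\left(l,H \right)} = -15$ ($D{\left(l,H \right)} = \left(- \frac{1}{2}\right) 30 = -15$)
$u = \frac{8356}{15}$ ($u = 2 - \frac{8326}{-15} = 2 - - \frac{8326}{15} = 2 + \frac{8326}{15} = \frac{8356}{15} \approx 557.07$)
$\frac{\left(-2723 + 1985\right) \frac{1}{-1576 + 4708}}{u} = \frac{\left(-2723 + 1985\right) \frac{1}{-1576 + 4708}}{\frac{8356}{15}} = - \frac{738}{3132} \cdot \frac{15}{8356} = \left(-738\right) \frac{1}{3132} \cdot \frac{15}{8356} = \left(- \frac{41}{174}\right) \frac{15}{8356} = - \frac{205}{484648}$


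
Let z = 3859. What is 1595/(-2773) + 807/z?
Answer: -3917294/10701007 ≈ -0.36607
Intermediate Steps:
1595/(-2773) + 807/z = 1595/(-2773) + 807/3859 = 1595*(-1/2773) + 807*(1/3859) = -1595/2773 + 807/3859 = -3917294/10701007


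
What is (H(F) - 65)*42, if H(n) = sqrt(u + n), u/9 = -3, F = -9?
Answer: -2730 + 252*I ≈ -2730.0 + 252.0*I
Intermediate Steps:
u = -27 (u = 9*(-3) = -27)
H(n) = sqrt(-27 + n)
(H(F) - 65)*42 = (sqrt(-27 - 9) - 65)*42 = (sqrt(-36) - 65)*42 = (6*I - 65)*42 = (-65 + 6*I)*42 = -2730 + 252*I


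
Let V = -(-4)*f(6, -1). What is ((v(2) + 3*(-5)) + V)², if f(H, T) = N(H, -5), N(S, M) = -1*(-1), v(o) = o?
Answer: 81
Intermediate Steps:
N(S, M) = 1
f(H, T) = 1
V = 4 (V = -(-4) = -1*(-4) = 4)
((v(2) + 3*(-5)) + V)² = ((2 + 3*(-5)) + 4)² = ((2 - 15) + 4)² = (-13 + 4)² = (-9)² = 81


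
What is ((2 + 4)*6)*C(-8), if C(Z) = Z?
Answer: -288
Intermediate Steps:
((2 + 4)*6)*C(-8) = ((2 + 4)*6)*(-8) = (6*6)*(-8) = 36*(-8) = -288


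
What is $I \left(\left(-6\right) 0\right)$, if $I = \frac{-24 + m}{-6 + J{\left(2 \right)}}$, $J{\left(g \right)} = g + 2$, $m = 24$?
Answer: $0$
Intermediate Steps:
$J{\left(g \right)} = 2 + g$
$I = 0$ ($I = \frac{-24 + 24}{-6 + \left(2 + 2\right)} = \frac{0}{-6 + 4} = \frac{0}{-2} = 0 \left(- \frac{1}{2}\right) = 0$)
$I \left(\left(-6\right) 0\right) = 0 \left(\left(-6\right) 0\right) = 0 \cdot 0 = 0$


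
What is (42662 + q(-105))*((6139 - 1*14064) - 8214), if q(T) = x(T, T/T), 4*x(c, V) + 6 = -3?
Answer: -2753942821/4 ≈ -6.8849e+8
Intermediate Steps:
x(c, V) = -9/4 (x(c, V) = -3/2 + (¼)*(-3) = -3/2 - ¾ = -9/4)
q(T) = -9/4
(42662 + q(-105))*((6139 - 1*14064) - 8214) = (42662 - 9/4)*((6139 - 1*14064) - 8214) = 170639*((6139 - 14064) - 8214)/4 = 170639*(-7925 - 8214)/4 = (170639/4)*(-16139) = -2753942821/4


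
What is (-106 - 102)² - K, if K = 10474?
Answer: 32790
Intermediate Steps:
(-106 - 102)² - K = (-106 - 102)² - 1*10474 = (-208)² - 10474 = 43264 - 10474 = 32790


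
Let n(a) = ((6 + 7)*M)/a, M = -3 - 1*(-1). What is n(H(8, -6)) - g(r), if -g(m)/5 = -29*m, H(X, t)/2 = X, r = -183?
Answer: 212267/8 ≈ 26533.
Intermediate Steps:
M = -2 (M = -3 + 1 = -2)
H(X, t) = 2*X
g(m) = 145*m (g(m) = -(-145)*m = 145*m)
n(a) = -26/a (n(a) = ((6 + 7)*(-2))/a = (13*(-2))/a = -26/a)
n(H(8, -6)) - g(r) = -26/(2*8) - 145*(-183) = -26/16 - 1*(-26535) = -26*1/16 + 26535 = -13/8 + 26535 = 212267/8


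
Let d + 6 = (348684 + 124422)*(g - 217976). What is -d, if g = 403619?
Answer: -87828817152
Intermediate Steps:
d = 87828817152 (d = -6 + (348684 + 124422)*(403619 - 217976) = -6 + 473106*185643 = -6 + 87828817158 = 87828817152)
-d = -1*87828817152 = -87828817152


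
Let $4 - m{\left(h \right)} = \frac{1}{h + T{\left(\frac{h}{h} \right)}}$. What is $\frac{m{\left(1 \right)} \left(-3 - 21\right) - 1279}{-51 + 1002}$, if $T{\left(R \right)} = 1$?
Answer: $- \frac{1363}{951} \approx -1.4332$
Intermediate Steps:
$m{\left(h \right)} = 4 - \frac{1}{1 + h}$ ($m{\left(h \right)} = 4 - \frac{1}{h + 1} = 4 - \frac{1}{1 + h}$)
$\frac{m{\left(1 \right)} \left(-3 - 21\right) - 1279}{-51 + 1002} = \frac{\frac{3 + 4 \cdot 1}{1 + 1} \left(-3 - 21\right) - 1279}{-51 + 1002} = \frac{\frac{3 + 4}{2} \left(-24\right) - 1279}{951} = \left(\frac{1}{2} \cdot 7 \left(-24\right) - 1279\right) \frac{1}{951} = \left(\frac{7}{2} \left(-24\right) - 1279\right) \frac{1}{951} = \left(-84 - 1279\right) \frac{1}{951} = \left(-1363\right) \frac{1}{951} = - \frac{1363}{951}$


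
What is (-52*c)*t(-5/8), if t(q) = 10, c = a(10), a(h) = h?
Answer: -5200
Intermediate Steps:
c = 10
(-52*c)*t(-5/8) = -52*10*10 = -520*10 = -5200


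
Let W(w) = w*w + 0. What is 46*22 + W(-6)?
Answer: 1048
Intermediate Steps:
W(w) = w**2 (W(w) = w**2 + 0 = w**2)
46*22 + W(-6) = 46*22 + (-6)**2 = 1012 + 36 = 1048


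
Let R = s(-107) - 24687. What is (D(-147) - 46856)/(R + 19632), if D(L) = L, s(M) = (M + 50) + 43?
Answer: 47003/5069 ≈ 9.2726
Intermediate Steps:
s(M) = 93 + M (s(M) = (50 + M) + 43 = 93 + M)
R = -24701 (R = (93 - 107) - 24687 = -14 - 24687 = -24701)
(D(-147) - 46856)/(R + 19632) = (-147 - 46856)/(-24701 + 19632) = -47003/(-5069) = -47003*(-1/5069) = 47003/5069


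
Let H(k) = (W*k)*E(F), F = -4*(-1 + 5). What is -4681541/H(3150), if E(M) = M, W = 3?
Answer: 4681541/151200 ≈ 30.963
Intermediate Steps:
F = -16 (F = -4*4 = -16)
H(k) = -48*k (H(k) = (3*k)*(-16) = -48*k)
-4681541/H(3150) = -4681541/((-48*3150)) = -4681541/(-151200) = -4681541*(-1/151200) = 4681541/151200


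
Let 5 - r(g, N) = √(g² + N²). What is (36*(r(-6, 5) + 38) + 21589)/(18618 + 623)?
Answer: 23137/19241 - 36*√61/19241 ≈ 1.1879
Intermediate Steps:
r(g, N) = 5 - √(N² + g²) (r(g, N) = 5 - √(g² + N²) = 5 - √(N² + g²))
(36*(r(-6, 5) + 38) + 21589)/(18618 + 623) = (36*((5 - √(5² + (-6)²)) + 38) + 21589)/(18618 + 623) = (36*((5 - √(25 + 36)) + 38) + 21589)/19241 = (36*((5 - √61) + 38) + 21589)*(1/19241) = (36*(43 - √61) + 21589)*(1/19241) = ((1548 - 36*√61) + 21589)*(1/19241) = (23137 - 36*√61)*(1/19241) = 23137/19241 - 36*√61/19241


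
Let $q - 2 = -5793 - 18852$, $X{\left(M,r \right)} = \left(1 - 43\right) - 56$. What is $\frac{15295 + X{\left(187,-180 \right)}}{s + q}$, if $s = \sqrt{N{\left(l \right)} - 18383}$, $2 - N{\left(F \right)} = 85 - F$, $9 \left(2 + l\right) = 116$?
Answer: $- \frac{3370497039}{5465663137} - \frac{182364 i \sqrt{10381}}{5465663137} \approx -0.61667 - 0.0033995 i$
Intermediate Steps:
$l = \frac{98}{9}$ ($l = -2 + \frac{1}{9} \cdot 116 = -2 + \frac{116}{9} = \frac{98}{9} \approx 10.889$)
$N{\left(F \right)} = -83 + F$ ($N{\left(F \right)} = 2 - \left(85 - F\right) = 2 + \left(-85 + F\right) = -83 + F$)
$X{\left(M,r \right)} = -98$ ($X{\left(M,r \right)} = -42 - 56 = -98$)
$q = -24643$ ($q = 2 - 24645 = -24643$)
$s = \frac{4 i \sqrt{10381}}{3}$ ($s = \sqrt{\left(-83 + \frac{98}{9}\right) - 18383} = \sqrt{- \frac{649}{9} - 18383} = \sqrt{- \frac{166096}{9}} = \frac{4 i \sqrt{10381}}{3} \approx 135.85 i$)
$\frac{15295 + X{\left(187,-180 \right)}}{s + q} = \frac{15295 - 98}{\frac{4 i \sqrt{10381}}{3} - 24643} = \frac{15197}{-24643 + \frac{4 i \sqrt{10381}}{3}}$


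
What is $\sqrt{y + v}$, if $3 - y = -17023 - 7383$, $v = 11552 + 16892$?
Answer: $\sqrt{52853} \approx 229.9$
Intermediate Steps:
$v = 28444$
$y = 24409$ ($y = 3 - \left(-17023 - 7383\right) = 3 - -24406 = 3 + 24406 = 24409$)
$\sqrt{y + v} = \sqrt{24409 + 28444} = \sqrt{52853}$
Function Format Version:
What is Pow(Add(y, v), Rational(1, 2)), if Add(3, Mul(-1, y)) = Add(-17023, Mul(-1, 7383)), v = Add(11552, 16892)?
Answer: Pow(52853, Rational(1, 2)) ≈ 229.90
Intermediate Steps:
v = 28444
y = 24409 (y = Add(3, Mul(-1, Add(-17023, Mul(-1, 7383)))) = Add(3, Mul(-1, Add(-17023, -7383))) = Add(3, Mul(-1, -24406)) = Add(3, 24406) = 24409)
Pow(Add(y, v), Rational(1, 2)) = Pow(Add(24409, 28444), Rational(1, 2)) = Pow(52853, Rational(1, 2))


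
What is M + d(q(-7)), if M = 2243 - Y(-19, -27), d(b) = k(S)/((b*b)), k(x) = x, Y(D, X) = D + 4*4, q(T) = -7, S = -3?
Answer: 110051/49 ≈ 2245.9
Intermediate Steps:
Y(D, X) = 16 + D (Y(D, X) = D + 16 = 16 + D)
d(b) = -3/b²
M = 2246 (M = 2243 - (16 - 19) = 2243 - 1*(-3) = 2243 + 3 = 2246)
M + d(q(-7)) = 2246 - 3/(-7)² = 2246 - 3*1/49 = 2246 - 3/49 = 110051/49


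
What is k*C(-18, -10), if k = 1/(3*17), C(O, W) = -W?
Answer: 10/51 ≈ 0.19608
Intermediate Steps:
k = 1/51 ≈ 0.019608
k*C(-18, -10) = (-1*(-10))/51 = (1/51)*10 = 10/51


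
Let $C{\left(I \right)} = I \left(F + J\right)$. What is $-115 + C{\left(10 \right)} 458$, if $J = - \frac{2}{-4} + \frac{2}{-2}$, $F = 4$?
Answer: $15915$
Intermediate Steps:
$J = - \frac{1}{2}$ ($J = \left(-2\right) \left(- \frac{1}{4}\right) + 2 \left(- \frac{1}{2}\right) = \frac{1}{2} - 1 = - \frac{1}{2} \approx -0.5$)
$C{\left(I \right)} = \frac{7 I}{2}$ ($C{\left(I \right)} = I \left(4 - \frac{1}{2}\right) = I \frac{7}{2} = \frac{7 I}{2}$)
$-115 + C{\left(10 \right)} 458 = -115 + \frac{7}{2} \cdot 10 \cdot 458 = -115 + 35 \cdot 458 = -115 + 16030 = 15915$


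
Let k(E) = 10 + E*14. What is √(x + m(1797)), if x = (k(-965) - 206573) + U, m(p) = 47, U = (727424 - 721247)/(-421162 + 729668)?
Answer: 3*I*√2326798013003486/308506 ≈ 469.07*I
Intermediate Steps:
k(E) = 10 + 14*E
U = 6177/308506 ≈ 0.020022
x = -67893834761/308506 (x = ((10 + 14*(-965)) - 206573) + 6177/308506 = ((10 - 13510) - 206573) + 6177/308506 = (-13500 - 206573) + 6177/308506 = -220073 + 6177/308506 = -67893834761/308506 ≈ -2.2007e+5)
√(x + m(1797)) = √(-67893834761/308506 + 47) = √(-67879334979/308506) = 3*I*√2326798013003486/308506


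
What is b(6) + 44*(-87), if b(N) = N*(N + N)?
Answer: -3756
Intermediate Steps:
b(N) = 2*N**2 (b(N) = N*(2*N) = 2*N**2)
b(6) + 44*(-87) = 2*6**2 + 44*(-87) = 2*36 - 3828 = 72 - 3828 = -3756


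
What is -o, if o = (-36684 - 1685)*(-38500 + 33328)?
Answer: -198444468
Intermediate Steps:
o = 198444468 (o = -38369*(-5172) = 198444468)
-o = -1*198444468 = -198444468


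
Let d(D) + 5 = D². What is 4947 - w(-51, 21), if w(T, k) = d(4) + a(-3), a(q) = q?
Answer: 4939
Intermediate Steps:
d(D) = -5 + D²
w(T, k) = 8 (w(T, k) = (-5 + 4²) - 3 = (-5 + 16) - 3 = 11 - 3 = 8)
4947 - w(-51, 21) = 4947 - 1*8 = 4947 - 8 = 4939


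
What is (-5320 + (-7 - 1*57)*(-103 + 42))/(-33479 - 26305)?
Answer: 59/2491 ≈ 0.023685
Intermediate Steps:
(-5320 + (-7 - 1*57)*(-103 + 42))/(-33479 - 26305) = (-5320 + (-7 - 57)*(-61))/(-59784) = (-5320 - 64*(-61))*(-1/59784) = (-5320 + 3904)*(-1/59784) = -1416*(-1/59784) = 59/2491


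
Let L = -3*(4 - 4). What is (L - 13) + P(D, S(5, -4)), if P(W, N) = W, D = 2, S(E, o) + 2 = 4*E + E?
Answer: -11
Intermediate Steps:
S(E, o) = -2 + 5*E (S(E, o) = -2 + (4*E + E) = -2 + 5*E)
L = 0 (L = -3*0 = 0)
(L - 13) + P(D, S(5, -4)) = (0 - 13) + 2 = -13 + 2 = -11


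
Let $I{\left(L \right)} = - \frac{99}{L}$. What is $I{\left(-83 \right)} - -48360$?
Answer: $\frac{4013979}{83} \approx 48361.0$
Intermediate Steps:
$I{\left(-83 \right)} - -48360 = - \frac{99}{-83} - -48360 = \left(-99\right) \left(- \frac{1}{83}\right) + 48360 = \frac{99}{83} + 48360 = \frac{4013979}{83}$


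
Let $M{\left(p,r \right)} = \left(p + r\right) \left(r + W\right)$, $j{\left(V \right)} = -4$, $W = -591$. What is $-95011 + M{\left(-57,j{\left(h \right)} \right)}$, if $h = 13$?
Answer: $-58716$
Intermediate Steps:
$M{\left(p,r \right)} = \left(-591 + r\right) \left(p + r\right)$ ($M{\left(p,r \right)} = \left(p + r\right) \left(r - 591\right) = \left(p + r\right) \left(-591 + r\right) = \left(-591 + r\right) \left(p + r\right)$)
$-95011 + M{\left(-57,j{\left(h \right)} \right)} = -95011 - \left(-36279 - 16\right) = -95011 + \left(16 + 33687 + 2364 + 228\right) = -95011 + 36295 = -58716$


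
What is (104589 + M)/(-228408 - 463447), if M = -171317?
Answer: 66728/691855 ≈ 0.096448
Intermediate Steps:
(104589 + M)/(-228408 - 463447) = (104589 - 171317)/(-228408 - 463447) = -66728/(-691855) = -66728*(-1/691855) = 66728/691855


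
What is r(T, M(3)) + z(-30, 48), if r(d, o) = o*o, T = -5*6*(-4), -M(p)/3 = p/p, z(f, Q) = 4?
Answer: 13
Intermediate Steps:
M(p) = -3 (M(p) = -3*p/p = -3*1 = -3)
T = 120 (T = -30*(-4) = 120)
r(d, o) = o**2
r(T, M(3)) + z(-30, 48) = (-3)**2 + 4 = 9 + 4 = 13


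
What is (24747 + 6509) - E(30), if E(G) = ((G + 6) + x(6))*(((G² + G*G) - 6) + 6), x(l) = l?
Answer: -44344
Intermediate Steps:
E(G) = 2*G²*(12 + G) (E(G) = ((G + 6) + 6)*(((G² + G*G) - 6) + 6) = ((6 + G) + 6)*(((G² + G²) - 6) + 6) = (12 + G)*((2*G² - 6) + 6) = (12 + G)*((-6 + 2*G²) + 6) = (12 + G)*(2*G²) = 2*G²*(12 + G))
(24747 + 6509) - E(30) = (24747 + 6509) - 2*30²*(12 + 30) = 31256 - 2*900*42 = 31256 - 1*75600 = 31256 - 75600 = -44344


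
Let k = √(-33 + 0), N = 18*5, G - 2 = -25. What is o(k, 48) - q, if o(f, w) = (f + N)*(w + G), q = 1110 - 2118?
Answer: 3258 + 25*I*√33 ≈ 3258.0 + 143.61*I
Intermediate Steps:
G = -23 (G = 2 - 25 = -23)
N = 90
q = -1008
k = I*√33 (k = √(-33) = I*√33 ≈ 5.7446*I)
o(f, w) = (-23 + w)*(90 + f) (o(f, w) = (f + 90)*(w - 23) = (90 + f)*(-23 + w) = (-23 + w)*(90 + f))
o(k, 48) - q = (-2070 - 23*I*√33 + 90*48 + (I*√33)*48) - 1*(-1008) = (-2070 - 23*I*√33 + 4320 + 48*I*√33) + 1008 = (2250 + 25*I*√33) + 1008 = 3258 + 25*I*√33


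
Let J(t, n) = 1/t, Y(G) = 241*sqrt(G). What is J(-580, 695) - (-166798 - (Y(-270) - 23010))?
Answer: 83397039/580 + 723*I*sqrt(30) ≈ 1.4379e+5 + 3960.0*I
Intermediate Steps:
J(-580, 695) - (-166798 - (Y(-270) - 23010)) = 1/(-580) - (-166798 - (241*sqrt(-270) - 23010)) = -1/580 - (-166798 - (241*(3*I*sqrt(30)) - 23010)) = -1/580 - (-166798 - (723*I*sqrt(30) - 23010)) = -1/580 - (-166798 - (-23010 + 723*I*sqrt(30))) = -1/580 - (-166798 + (23010 - 723*I*sqrt(30))) = -1/580 - (-143788 - 723*I*sqrt(30)) = -1/580 + (143788 + 723*I*sqrt(30)) = 83397039/580 + 723*I*sqrt(30)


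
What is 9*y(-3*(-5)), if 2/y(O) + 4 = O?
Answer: 18/11 ≈ 1.6364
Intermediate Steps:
y(O) = 2/(-4 + O)
9*y(-3*(-5)) = 9*(2/(-4 - 3*(-5))) = 9*(2/(-4 + 15)) = 9*(2/11) = 18/11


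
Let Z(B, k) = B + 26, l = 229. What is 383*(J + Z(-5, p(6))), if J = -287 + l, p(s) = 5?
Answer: -14171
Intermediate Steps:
Z(B, k) = 26 + B
J = -58 (J = -287 + 229 = -58)
383*(J + Z(-5, p(6))) = 383*(-58 + (26 - 5)) = 383*(-58 + 21) = 383*(-37) = -14171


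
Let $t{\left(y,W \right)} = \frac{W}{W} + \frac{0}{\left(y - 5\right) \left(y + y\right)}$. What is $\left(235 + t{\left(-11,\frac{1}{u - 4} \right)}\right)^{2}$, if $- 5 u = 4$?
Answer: $55696$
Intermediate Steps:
$u = - \frac{4}{5}$ ($u = \left(- \frac{1}{5}\right) 4 = - \frac{4}{5} \approx -0.8$)
$t{\left(y,W \right)} = 1$ ($t{\left(y,W \right)} = 1 + \frac{0}{\left(-5 + y\right) 2 y} = 1 + \frac{0}{2 y \left(-5 + y\right)} = 1 + 0 \frac{1}{2 y \left(-5 + y\right)} = 1 + 0 = 1$)
$\left(235 + t{\left(-11,\frac{1}{u - 4} \right)}\right)^{2} = \left(235 + 1\right)^{2} = 236^{2} = 55696$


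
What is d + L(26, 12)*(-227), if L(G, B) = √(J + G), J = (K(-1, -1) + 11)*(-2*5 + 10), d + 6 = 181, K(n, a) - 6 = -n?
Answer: 175 - 227*√26 ≈ -982.48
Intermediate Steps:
K(n, a) = 6 - n
d = 175 (d = -6 + 181 = 175)
J = 0 (J = ((6 - 1*(-1)) + 11)*(-2*5 + 10) = ((6 + 1) + 11)*(-10 + 10) = (7 + 11)*0 = 18*0 = 0)
L(G, B) = √G (L(G, B) = √(0 + G) = √G)
d + L(26, 12)*(-227) = 175 + √26*(-227) = 175 - 227*√26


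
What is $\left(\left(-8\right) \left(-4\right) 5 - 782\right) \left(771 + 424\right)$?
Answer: $-743290$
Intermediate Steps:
$\left(\left(-8\right) \left(-4\right) 5 - 782\right) \left(771 + 424\right) = \left(32 \cdot 5 - 782\right) 1195 = \left(160 - 782\right) 1195 = \left(-622\right) 1195 = -743290$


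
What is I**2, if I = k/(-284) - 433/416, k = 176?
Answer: 2405608209/872375296 ≈ 2.7575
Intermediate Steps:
I = -49047/29536 (I = 176/(-284) - 433/416 = 176*(-1/284) - 433*1/416 = -44/71 - 433/416 = -49047/29536 ≈ -1.6606)
I**2 = (-49047/29536)**2 = 2405608209/872375296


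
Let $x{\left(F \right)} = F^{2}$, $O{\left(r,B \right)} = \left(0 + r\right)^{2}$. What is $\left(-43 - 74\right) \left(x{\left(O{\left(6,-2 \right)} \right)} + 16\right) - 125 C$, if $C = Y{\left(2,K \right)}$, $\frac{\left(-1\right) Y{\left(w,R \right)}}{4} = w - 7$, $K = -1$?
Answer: $-156004$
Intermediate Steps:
$Y{\left(w,R \right)} = 28 - 4 w$ ($Y{\left(w,R \right)} = - 4 \left(w - 7\right) = - 4 \left(-7 + w\right) = 28 - 4 w$)
$O{\left(r,B \right)} = r^{2}$
$C = 20$ ($C = 28 - 8 = 20$)
$\left(-43 - 74\right) \left(x{\left(O{\left(6,-2 \right)} \right)} + 16\right) - 125 C = \left(-43 - 74\right) \left(\left(6^{2}\right)^{2} + 16\right) - 2500 = - 117 \left(36^{2} + 16\right) - 2500 = - 117 \left(1296 + 16\right) - 2500 = \left(-117\right) 1312 - 2500 = -153504 - 2500 = -156004$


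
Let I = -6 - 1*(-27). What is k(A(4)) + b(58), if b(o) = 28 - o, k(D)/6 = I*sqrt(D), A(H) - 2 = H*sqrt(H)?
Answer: -30 + 126*sqrt(10) ≈ 368.45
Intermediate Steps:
A(H) = 2 + H**(3/2) (A(H) = 2 + H*sqrt(H) = 2 + H**(3/2))
I = 21 (I = -6 + 27 = 21)
k(D) = 126*sqrt(D) (k(D) = 6*(21*sqrt(D)) = 126*sqrt(D))
k(A(4)) + b(58) = 126*sqrt(2 + 4**(3/2)) + (28 - 1*58) = 126*sqrt(2 + 8) + (28 - 58) = 126*sqrt(10) - 30 = -30 + 126*sqrt(10)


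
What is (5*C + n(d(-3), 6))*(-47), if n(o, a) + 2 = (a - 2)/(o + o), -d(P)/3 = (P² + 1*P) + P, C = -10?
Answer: 22090/9 ≈ 2454.4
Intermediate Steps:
d(P) = -6*P - 3*P² (d(P) = -3*((P² + 1*P) + P) = -3*((P² + P) + P) = -3*((P + P²) + P) = -3*(P² + 2*P) = -6*P - 3*P²)
n(o, a) = -2 + (-2 + a)/(2*o) (n(o, a) = -2 + (a - 2)/(o + o) = -2 + (-2 + a)/((2*o)) = -2 + (-2 + a)*(1/(2*o)) = -2 + (-2 + a)/(2*o))
(5*C + n(d(-3), 6))*(-47) = (5*(-10) + (-2 + 6 - (-12)*(-3)*(2 - 3))/(2*((-3*(-3)*(2 - 3)))))*(-47) = (-50 + (-2 + 6 - (-12)*(-3)*(-1))/(2*((-3*(-3)*(-1)))))*(-47) = (-50 + (½)*(-2 + 6 - 4*(-9))/(-9))*(-47) = (-50 + (½)*(-⅑)*(-2 + 6 + 36))*(-47) = (-50 + (½)*(-⅑)*40)*(-47) = (-50 - 20/9)*(-47) = -470/9*(-47) = 22090/9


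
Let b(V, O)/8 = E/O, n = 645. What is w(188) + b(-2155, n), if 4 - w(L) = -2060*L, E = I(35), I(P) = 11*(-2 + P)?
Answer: 83267028/215 ≈ 3.8729e+5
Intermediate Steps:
I(P) = -22 + 11*P
E = 363 (E = -22 + 11*35 = -22 + 385 = 363)
w(L) = 4 + 2060*L (w(L) = 4 - (-2060)*L = 4 + 2060*L)
b(V, O) = 2904/O (b(V, O) = 8*(363/O) = 2904/O)
w(188) + b(-2155, n) = (4 + 2060*188) + 2904/645 = (4 + 387280) + 2904*(1/645) = 387284 + 968/215 = 83267028/215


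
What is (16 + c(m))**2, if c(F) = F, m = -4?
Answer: 144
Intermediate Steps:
(16 + c(m))**2 = (16 - 4)**2 = 12**2 = 144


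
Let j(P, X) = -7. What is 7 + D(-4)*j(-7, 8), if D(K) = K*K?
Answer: -105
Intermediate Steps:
D(K) = K²
7 + D(-4)*j(-7, 8) = 7 + (-4)²*(-7) = 7 + 16*(-7) = 7 - 112 = -105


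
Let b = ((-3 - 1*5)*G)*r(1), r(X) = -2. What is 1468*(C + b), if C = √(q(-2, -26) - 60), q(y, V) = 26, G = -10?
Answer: -234880 + 1468*I*√34 ≈ -2.3488e+5 + 8559.8*I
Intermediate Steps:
b = -160 (b = ((-3 - 1*5)*(-10))*(-2) = ((-3 - 5)*(-10))*(-2) = -8*(-10)*(-2) = 80*(-2) = -160)
C = I*√34 (C = √(26 - 60) = √(-34) = I*√34 ≈ 5.8309*I)
1468*(C + b) = 1468*(I*√34 - 160) = 1468*(-160 + I*√34) = -234880 + 1468*I*√34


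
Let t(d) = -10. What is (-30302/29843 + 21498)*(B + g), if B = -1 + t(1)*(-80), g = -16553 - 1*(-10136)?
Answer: -3604140888416/29843 ≈ -1.2077e+8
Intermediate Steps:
g = -6417 (g = -16553 + 10136 = -6417)
B = 799 (B = -1 - 10*(-80) = -1 + 800 = 799)
(-30302/29843 + 21498)*(B + g) = (-30302/29843 + 21498)*(799 - 6417) = (-30302*1/29843 + 21498)*(-5618) = (-30302/29843 + 21498)*(-5618) = (641534512/29843)*(-5618) = -3604140888416/29843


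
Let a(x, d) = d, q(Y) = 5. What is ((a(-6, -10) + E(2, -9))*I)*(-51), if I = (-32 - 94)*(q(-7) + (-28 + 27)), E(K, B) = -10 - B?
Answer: -282744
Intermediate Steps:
I = -504 (I = (-32 - 94)*(5 + (-28 + 27)) = -126*(5 - 1) = -126*4 = -504)
((a(-6, -10) + E(2, -9))*I)*(-51) = ((-10 + (-10 - 1*(-9)))*(-504))*(-51) = ((-10 + (-10 + 9))*(-504))*(-51) = ((-10 - 1)*(-504))*(-51) = -11*(-504)*(-51) = 5544*(-51) = -282744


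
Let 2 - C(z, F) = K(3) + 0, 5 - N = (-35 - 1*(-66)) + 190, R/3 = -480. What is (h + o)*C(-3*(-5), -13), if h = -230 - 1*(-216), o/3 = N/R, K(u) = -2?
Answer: -271/5 ≈ -54.200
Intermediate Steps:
R = -1440 (R = 3*(-480) = -1440)
N = -216 (N = 5 - ((-35 - 1*(-66)) + 190) = 5 - ((-35 + 66) + 190) = 5 - (31 + 190) = 5 - 1*221 = 5 - 221 = -216)
o = 9/20 (o = 3*(-216/(-1440)) = 3*(-216*(-1/1440)) = 3*(3/20) = 9/20 ≈ 0.45000)
C(z, F) = 4 (C(z, F) = 2 - (-2 + 0) = 2 - 1*(-2) = 2 + 2 = 4)
h = -14 (h = -230 + 216 = -14)
(h + o)*C(-3*(-5), -13) = (-14 + 9/20)*4 = -271/20*4 = -271/5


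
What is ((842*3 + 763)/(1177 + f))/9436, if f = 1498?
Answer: 3289/25241300 ≈ 0.00013030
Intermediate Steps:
((842*3 + 763)/(1177 + f))/9436 = ((842*3 + 763)/(1177 + 1498))/9436 = ((2526 + 763)/2675)*(1/9436) = (3289*(1/2675))*(1/9436) = (3289/2675)*(1/9436) = 3289/25241300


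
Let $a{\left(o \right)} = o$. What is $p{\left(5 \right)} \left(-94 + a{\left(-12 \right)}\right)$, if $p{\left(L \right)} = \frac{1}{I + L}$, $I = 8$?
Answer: $- \frac{106}{13} \approx -8.1538$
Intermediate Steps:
$p{\left(L \right)} = \frac{1}{8 + L}$
$p{\left(5 \right)} \left(-94 + a{\left(-12 \right)}\right) = \frac{-94 - 12}{8 + 5} = \frac{1}{13} \left(-106\right) = - \frac{106}{13}$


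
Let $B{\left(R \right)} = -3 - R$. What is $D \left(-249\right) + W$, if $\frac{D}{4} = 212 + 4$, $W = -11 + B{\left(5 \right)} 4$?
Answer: $-215179$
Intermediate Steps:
$W = -43$ ($W = -11 + \left(-3 - 5\right) 4 = -11 - 32 = -43$)
$D = 864$ ($D = 4 \left(212 + 4\right) = 4 \cdot 216 = 864$)
$D \left(-249\right) + W = 864 \left(-249\right) - 43 = -215136 - 43 = -215179$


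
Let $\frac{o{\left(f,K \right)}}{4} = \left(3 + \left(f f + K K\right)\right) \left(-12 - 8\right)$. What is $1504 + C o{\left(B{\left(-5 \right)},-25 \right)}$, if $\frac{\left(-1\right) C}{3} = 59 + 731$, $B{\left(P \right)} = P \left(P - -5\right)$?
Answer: $119070304$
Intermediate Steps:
$B{\left(P \right)} = P \left(5 + P\right)$ ($B{\left(P \right)} = P \left(P + 5\right) = P \left(5 + P\right)$)
$o{\left(f,K \right)} = -240 - 80 K^{2} - 80 f^{2}$ ($o{\left(f,K \right)} = 4 \left(3 + \left(f f + K K\right)\right) \left(-12 - 8\right) = 4 \left(3 + \left(f^{2} + K^{2}\right)\right) \left(-20\right) = 4 \left(3 + \left(K^{2} + f^{2}\right)\right) \left(-20\right) = 4 \left(3 + K^{2} + f^{2}\right) \left(-20\right) = 4 \left(-60 - 20 K^{2} - 20 f^{2}\right) = -240 - 80 K^{2} - 80 f^{2}$)
$C = -2370$ ($C = - 3 \left(59 + 731\right) = \left(-3\right) 790 = -2370$)
$1504 + C o{\left(B{\left(-5 \right)},-25 \right)} = 1504 - 2370 \left(-240 - 80 \left(-25\right)^{2} - 80 \left(- 5 \left(5 - 5\right)\right)^{2}\right) = 1504 - 2370 \left(-240 - 50000 - 80 \left(\left(-5\right) 0\right)^{2}\right) = 1504 - 2370 \left(-240 - 50000 - 80 \cdot 0^{2}\right) = 1504 - 2370 \left(-240 - 50000 - 0\right) = 1504 - 2370 \left(-240 - 50000 + 0\right) = 1504 - -119068800 = 1504 + 119068800 = 119070304$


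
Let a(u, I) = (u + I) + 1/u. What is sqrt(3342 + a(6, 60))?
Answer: 143*sqrt(6)/6 ≈ 58.380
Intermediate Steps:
a(u, I) = I + u + 1/u (a(u, I) = (I + u) + 1/u = I + u + 1/u)
sqrt(3342 + a(6, 60)) = sqrt(3342 + (60 + 6 + 1/6)) = sqrt(3342 + 397/6) = sqrt(20449/6) = 143*sqrt(6)/6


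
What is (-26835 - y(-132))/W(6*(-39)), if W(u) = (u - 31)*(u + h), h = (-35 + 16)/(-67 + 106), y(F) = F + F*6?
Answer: -1010529/2423425 ≈ -0.41698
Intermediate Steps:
y(F) = 7*F (y(F) = F + 6*F = 7*F)
h = -19/39 ≈ -0.48718
W(u) = (-31 + u)*(-19/39 + u) (W(u) = (u - 31)*(u - 19/39) = (-31 + u)*(-19/39 + u))
(-26835 - y(-132))/W(6*(-39)) = (-26835 - 7*(-132))/(589/39 + (6*(-39))² - 2456*(-39)/13) = (-26835 - 1*(-924))/(589/39 + (-234)² - 1228/39*(-234)) = (-26835 + 924)/(589/39 + 54756 + 7368) = -25911/2423425/39 = -25911*39/2423425 = -1010529/2423425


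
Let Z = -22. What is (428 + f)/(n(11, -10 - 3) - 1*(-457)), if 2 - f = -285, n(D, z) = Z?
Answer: 143/87 ≈ 1.6437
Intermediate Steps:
n(D, z) = -22
f = 287 (f = 2 - 1*(-285) = 2 + 285 = 287)
(428 + f)/(n(11, -10 - 3) - 1*(-457)) = (428 + 287)/(-22 - 1*(-457)) = 715/(-22 + 457) = 715/435 = 715*(1/435) = 143/87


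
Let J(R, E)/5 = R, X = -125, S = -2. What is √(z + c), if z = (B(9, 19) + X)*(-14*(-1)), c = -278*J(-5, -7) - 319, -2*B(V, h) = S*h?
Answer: √5147 ≈ 71.743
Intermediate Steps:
B(V, h) = h (B(V, h) = -(-1)*h = h)
J(R, E) = 5*R
c = 6631 (c = -1390*(-5) - 319 = -278*(-25) - 319 = 6950 - 319 = 6631)
z = -1484 (z = (19 - 125)*(-14*(-1)) = -106*14 = -1484)
√(z + c) = √(-1484 + 6631) = √5147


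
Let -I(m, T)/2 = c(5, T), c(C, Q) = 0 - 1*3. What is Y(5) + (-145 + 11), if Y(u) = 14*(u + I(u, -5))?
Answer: 20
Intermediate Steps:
c(C, Q) = -3 (c(C, Q) = 0 - 3 = -3)
I(m, T) = 6 (I(m, T) = -2*(-3) = 6)
Y(u) = 84 + 14*u (Y(u) = 14*(u + 6) = 14*(6 + u) = 84 + 14*u)
Y(5) + (-145 + 11) = (84 + 14*5) + (-145 + 11) = (84 + 70) - 134 = 154 - 134 = 20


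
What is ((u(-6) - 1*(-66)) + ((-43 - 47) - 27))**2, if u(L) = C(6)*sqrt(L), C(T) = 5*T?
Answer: -2799 - 3060*I*sqrt(6) ≈ -2799.0 - 7495.4*I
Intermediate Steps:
u(L) = 30*sqrt(L) (u(L) = (5*6)*sqrt(L) = 30*sqrt(L))
((u(-6) - 1*(-66)) + ((-43 - 47) - 27))**2 = ((30*sqrt(-6) - 1*(-66)) + ((-43 - 47) - 27))**2 = ((30*(I*sqrt(6)) + 66) + (-90 - 27))**2 = ((30*I*sqrt(6) + 66) - 117)**2 = ((66 + 30*I*sqrt(6)) - 117)**2 = (-51 + 30*I*sqrt(6))**2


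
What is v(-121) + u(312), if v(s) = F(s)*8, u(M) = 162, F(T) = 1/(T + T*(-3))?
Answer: 19606/121 ≈ 162.03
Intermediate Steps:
F(T) = -1/(2*T) (F(T) = 1/(T - 3*T) = 1/(-2*T) = -1/(2*T))
v(s) = -4/s (v(s) = -1/(2*s)*8 = -4/s)
v(-121) + u(312) = -4/(-121) + 162 = -4*(-1/121) + 162 = 4/121 + 162 = 19606/121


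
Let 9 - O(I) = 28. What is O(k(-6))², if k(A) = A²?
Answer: 361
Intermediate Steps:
O(I) = -19 (O(I) = 9 - 1*28 = 9 - 28 = -19)
O(k(-6))² = (-19)² = 361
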